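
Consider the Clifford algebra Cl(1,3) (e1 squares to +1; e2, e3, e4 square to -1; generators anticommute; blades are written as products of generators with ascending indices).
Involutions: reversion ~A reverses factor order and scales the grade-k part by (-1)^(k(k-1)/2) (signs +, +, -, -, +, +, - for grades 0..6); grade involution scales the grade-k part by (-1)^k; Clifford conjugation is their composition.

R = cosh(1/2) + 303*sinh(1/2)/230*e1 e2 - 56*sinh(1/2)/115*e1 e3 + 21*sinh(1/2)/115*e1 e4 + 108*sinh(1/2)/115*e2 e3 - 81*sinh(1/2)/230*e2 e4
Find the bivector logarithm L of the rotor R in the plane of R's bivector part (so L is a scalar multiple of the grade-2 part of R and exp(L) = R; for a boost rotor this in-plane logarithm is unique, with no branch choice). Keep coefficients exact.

The scalar part of R is cosh(1/2), which determines |rapidity| via cosh; the sign lives in the bivector part, and pairing them (bivector part over sinh of the rapidity = the plane) gives the unique in-plane L = rapidity * plane.
Concretely: cosh(rapidity) = cosh(1/2) gives rapidity = ±1/2, and since rapidity/sinh(rapidity) is even the sign is immaterial: L = (rapidity/sinh(rapidity)) * <R>_2 = (1/(2*sinh(1/2))) * <R>_2.
Answer: 303/460*e1 e2 - 28/115*e1 e3 + 21/230*e1 e4 + 54/115*e2 e3 - 81/460*e2 e4


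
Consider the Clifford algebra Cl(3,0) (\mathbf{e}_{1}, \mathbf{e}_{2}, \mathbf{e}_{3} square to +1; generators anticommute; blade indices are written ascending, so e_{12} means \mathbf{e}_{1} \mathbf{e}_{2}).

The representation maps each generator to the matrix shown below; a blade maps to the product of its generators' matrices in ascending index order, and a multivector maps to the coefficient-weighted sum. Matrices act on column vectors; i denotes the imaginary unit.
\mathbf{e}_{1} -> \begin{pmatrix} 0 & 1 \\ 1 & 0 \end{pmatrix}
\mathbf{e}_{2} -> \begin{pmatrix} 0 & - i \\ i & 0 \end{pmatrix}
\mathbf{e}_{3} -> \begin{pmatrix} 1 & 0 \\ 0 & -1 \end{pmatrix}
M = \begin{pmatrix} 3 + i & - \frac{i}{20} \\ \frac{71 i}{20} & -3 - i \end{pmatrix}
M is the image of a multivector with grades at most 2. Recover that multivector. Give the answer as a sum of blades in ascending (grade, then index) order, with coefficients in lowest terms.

Method: 1, rho(e_{1}), rho(e_{2}), rho(e_{3}) form a trace-orthogonal basis of the 2x2 complex matrices (tr(X Y) = 2 if X = Y, else 0), so M = m0*1 + m1*rho(e_{1}) + m2*rho(e_{2}) + m3*rho(e_{3}) with m0 = tr(M)/2 = 0, m1 = tr(M rho(e_{1}))/2 = \frac{7 i}{4}, m2 = tr(M rho(e_{2}))/2 = \frac{9}{5}, m3 = tr(M rho(e_{3}))/2 = 3 + i.
Multiplying table entries, the bivector images are rho(e_{12}) = i*rho(e_{3}), rho(e_{13}) = -i*rho(e_{2}), rho(e_{23}) = i*rho(e_{1}); with real blade coefficients the real parts of m0..m3 are the coefficients of 1, e_{1}, e_{2}, e_{3} and the imaginary parts give the bivectors (e_{23}: Im m1, e_{13}: -Im m2, e_{12}: Im m3).
Answer: \frac{9}{5} e_{2} + 3 e_{3} + e_{12} + \frac{7}{4} e_{23}


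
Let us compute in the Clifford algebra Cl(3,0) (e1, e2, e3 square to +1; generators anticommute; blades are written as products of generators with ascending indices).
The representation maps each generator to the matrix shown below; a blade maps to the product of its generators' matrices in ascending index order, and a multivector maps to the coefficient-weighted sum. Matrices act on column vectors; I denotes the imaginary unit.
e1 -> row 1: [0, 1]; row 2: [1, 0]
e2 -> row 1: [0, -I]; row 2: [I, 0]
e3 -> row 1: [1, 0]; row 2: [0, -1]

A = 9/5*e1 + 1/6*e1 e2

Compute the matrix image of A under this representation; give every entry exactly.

Bivector images (products of the table entries): rho(e1 e2) = rho(e1)rho(e2) = row 1: [I, 0]; row 2: [0, -I].
M = (9/5)*rho(e1) + (1/6)*rho(e1 e2), summed entrywise:
Answer: row 1: [I/6, 9/5]; row 2: [9/5, -I/6]


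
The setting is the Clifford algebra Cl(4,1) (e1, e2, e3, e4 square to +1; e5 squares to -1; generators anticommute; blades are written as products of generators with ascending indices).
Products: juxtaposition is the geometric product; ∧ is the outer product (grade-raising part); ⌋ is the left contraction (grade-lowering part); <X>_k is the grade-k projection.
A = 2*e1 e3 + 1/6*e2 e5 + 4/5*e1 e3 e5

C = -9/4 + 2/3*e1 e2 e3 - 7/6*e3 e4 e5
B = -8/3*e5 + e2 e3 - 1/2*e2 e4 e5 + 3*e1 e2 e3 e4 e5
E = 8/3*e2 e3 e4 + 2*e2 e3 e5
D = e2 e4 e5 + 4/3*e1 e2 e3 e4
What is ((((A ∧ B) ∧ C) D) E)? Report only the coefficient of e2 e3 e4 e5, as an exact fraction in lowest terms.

step 1: -16/3*e1 e3 e5 + e1 e2 e3 e4 e5
step 2: 12*e1 e3 e5 - 9/4*e1 e2 e3 e4 e5
step 3: -3*e5 + 9/4*e1 e3 + 16*e2 e4 e5 + 12*e1 e2 e3 e4
step 4: -32*e1 + 6*e2 e3 - 32*e3 e4 - 128/3*e3 e5 - 6*e1 e2 e4 - 9/2*e1 e2 e5 - 24*e1 e4 e5 + 8*e2 e3 e4 e5
Answer: 8


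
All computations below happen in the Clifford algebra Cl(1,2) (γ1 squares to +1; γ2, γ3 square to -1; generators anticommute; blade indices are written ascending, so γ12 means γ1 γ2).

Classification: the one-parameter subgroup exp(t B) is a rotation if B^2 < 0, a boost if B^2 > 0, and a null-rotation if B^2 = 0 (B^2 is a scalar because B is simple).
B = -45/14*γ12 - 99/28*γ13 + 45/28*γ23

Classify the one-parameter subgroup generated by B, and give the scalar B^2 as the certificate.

B^2 term by term: the squares give (-45/14)^2*(γ12)^2 + (-99/28)^2*(γ13)^2 + (45/28)^2*(γ23)^2 = 2025/196*(+1) + 9801/784*(+1) + 2025/784*(-1) = 81/4 (each basis 2-blade squares to minus the product of its generators' squares); cross terms between blades sharing an index anticommute and cancel. So B^2 = 81/4.
Answer: boost, certificate B^2 = 81/4. Because 81/4 is invariant under every versor sandwich, the classification follows from its sign alone.


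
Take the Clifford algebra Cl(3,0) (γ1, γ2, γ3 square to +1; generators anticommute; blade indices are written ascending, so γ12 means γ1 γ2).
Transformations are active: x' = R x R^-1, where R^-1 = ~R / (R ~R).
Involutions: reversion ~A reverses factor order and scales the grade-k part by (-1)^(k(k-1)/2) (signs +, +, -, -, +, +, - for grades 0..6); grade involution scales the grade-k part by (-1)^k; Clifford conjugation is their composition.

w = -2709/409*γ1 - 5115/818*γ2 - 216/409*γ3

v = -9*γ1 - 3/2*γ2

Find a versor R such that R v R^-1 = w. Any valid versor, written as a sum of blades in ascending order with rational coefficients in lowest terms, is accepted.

Why this works: both vectors square to 333/4, so q(v) = q(w) and R = v + w = -6390/409*γ1 - 3171/409*γ2 - 216/409*γ3 carries v to w — its own direction survives, the complement (v - w)/2 flips.
Answer: -6390/409*γ1 - 3171/409*γ2 - 216/409*γ3


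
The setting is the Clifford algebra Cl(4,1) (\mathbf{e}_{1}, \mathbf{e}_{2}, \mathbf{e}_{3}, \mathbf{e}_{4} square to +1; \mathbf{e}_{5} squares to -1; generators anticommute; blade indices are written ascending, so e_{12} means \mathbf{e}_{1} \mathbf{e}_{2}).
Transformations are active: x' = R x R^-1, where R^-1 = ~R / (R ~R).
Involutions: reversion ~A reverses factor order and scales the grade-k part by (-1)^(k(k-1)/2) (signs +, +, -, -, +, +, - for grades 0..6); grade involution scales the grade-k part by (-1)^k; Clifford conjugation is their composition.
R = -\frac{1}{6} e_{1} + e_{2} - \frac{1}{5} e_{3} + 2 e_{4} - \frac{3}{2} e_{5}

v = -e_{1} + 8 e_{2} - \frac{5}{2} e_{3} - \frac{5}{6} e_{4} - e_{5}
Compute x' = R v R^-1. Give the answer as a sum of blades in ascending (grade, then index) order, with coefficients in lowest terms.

~R = -\frac{1}{6} e_{1} + e_{2} - \frac{1}{5} e_{3} + 2 e_{4} - \frac{3}{2} e_{5}, and R ~R = \frac{634}{225}, so R^-1 = ~R / (\frac{634}{225}).
R v = \frac{11}{2} - \frac{1}{3} e_{12} + \frac{13}{60} e_{13} + \frac{77}{36} e_{14} - \frac{4}{3} e_{15} - \frac{9}{10} e_{23} - \frac{101}{6} e_{24} + 11 e_{25} + \frac{31}{6} e_{34} - \frac{71}{20} e_{35} - \frac{13}{4} e_{45}
Answer: \frac{443}{1268} e_{1} - \frac{2597}{634} e_{2} + \frac{545}{317} e_{3} + \frac{16435}{1902} e_{4} - \frac{6157}{1268} e_{5}


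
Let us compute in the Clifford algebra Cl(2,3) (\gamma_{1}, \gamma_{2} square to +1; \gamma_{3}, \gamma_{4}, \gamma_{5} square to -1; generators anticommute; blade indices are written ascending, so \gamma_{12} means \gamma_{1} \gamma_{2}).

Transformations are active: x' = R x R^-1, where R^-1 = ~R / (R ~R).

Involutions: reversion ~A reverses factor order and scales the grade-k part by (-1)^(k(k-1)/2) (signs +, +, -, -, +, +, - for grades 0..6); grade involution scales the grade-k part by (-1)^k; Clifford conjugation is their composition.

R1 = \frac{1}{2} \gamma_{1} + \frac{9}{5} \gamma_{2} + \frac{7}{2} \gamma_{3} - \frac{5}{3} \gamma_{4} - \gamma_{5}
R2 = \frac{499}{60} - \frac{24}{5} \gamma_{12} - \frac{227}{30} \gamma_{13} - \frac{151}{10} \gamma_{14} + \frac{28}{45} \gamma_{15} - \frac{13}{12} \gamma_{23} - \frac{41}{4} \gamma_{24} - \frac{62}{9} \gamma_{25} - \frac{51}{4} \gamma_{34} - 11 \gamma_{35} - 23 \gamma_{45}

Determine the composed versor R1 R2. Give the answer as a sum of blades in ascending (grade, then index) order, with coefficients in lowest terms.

Distribute over the terms of R1 (each basis-blade product reordered to ascending indices, repeated generators contracted through their squares):
(\frac{1}{2} \gamma_{1}) R2 = \frac{499}{120} \gamma_{1} - \frac{12}{5} \gamma_{2} - \frac{227}{60} \gamma_{3} - \frac{151}{20} \gamma_{4} + \frac{14}{45} \gamma_{5} - \frac{13}{24} \gamma_{123} - \frac{41}{8} \gamma_{124} - \frac{31}{9} \gamma_{125} - \frac{51}{8} \gamma_{134} - \frac{11}{2} \gamma_{135} - \frac{23}{2} \gamma_{145}
(\frac{9}{5} \gamma_{2}) R2 = \frac{216}{25} \gamma_{1} + \frac{1497}{100} \gamma_{2} - \frac{39}{20} \gamma_{3} - \frac{369}{20} \gamma_{4} - \frac{62}{5} \gamma_{5} + \frac{681}{50} \gamma_{123} + \frac{1359}{50} \gamma_{124} - \frac{28}{25} \gamma_{125} - \frac{459}{20} \gamma_{234} - \frac{99}{5} \gamma_{235} - \frac{207}{5} \gamma_{245}
(\frac{7}{2} \gamma_{3}) R2 = -\frac{1589}{60} \gamma_{1} - \frac{91}{24} \gamma_{2} + \frac{3493}{120} \gamma_{3} + \frac{357}{8} \gamma_{4} + \frac{77}{2} \gamma_{5} - \frac{84}{5} \gamma_{123} + \frac{1057}{20} \gamma_{134} - \frac{98}{45} \gamma_{135} + \frac{287}{8} \gamma_{234} + \frac{217}{9} \gamma_{235} - \frac{161}{2} \gamma_{345}
(-\frac{5}{3} \gamma_{4}) R2 = \frac{151}{6} \gamma_{1} + \frac{205}{12} \gamma_{2} + \frac{85}{4} \gamma_{3} - \frac{499}{36} \gamma_{4} - \frac{115}{3} \gamma_{5} + 8 \gamma_{124} + \frac{227}{18} \gamma_{134} + \frac{28}{27} \gamma_{145} + \frac{65}{36} \gamma_{234} - \frac{310}{27} \gamma_{245} - \frac{55}{3} \gamma_{345}
(-\gamma_{5}) R2 = -\frac{28}{45} \gamma_{1} + \frac{62}{9} \gamma_{2} + 11 \gamma_{3} + 23 \gamma_{4} - \frac{499}{60} \gamma_{5} + \frac{24}{5} \gamma_{125} + \frac{227}{30} \gamma_{135} + \frac{151}{10} \gamma_{145} + \frac{13}{12} \gamma_{235} + \frac{41}{4} \gamma_{245} + \frac{51}{4} \gamma_{345}
Summing the partial products and collecting blades:
Answer: \frac{19547}{1800} \gamma_{1} + \frac{58951}{1800} \gamma_{2} + \frac{445}{8} \gamma_{3} + \frac{1999}{72} \gamma_{4} - \frac{3643}{180} \gamma_{5} - \frac{2233}{600} \gamma_{123} + \frac{6011}{200} \gamma_{124} + \frac{53}{225} \gamma_{125} + \frac{21271}{360} \gamma_{134} - \frac{1}{9} \gamma_{135} + \frac{626}{135} \gamma_{145} + \frac{5303}{360} \gamma_{234} + \frac{971}{180} \gamma_{235} - \frac{23021}{540} \gamma_{245} - \frac{1033}{12} \gamma_{345}


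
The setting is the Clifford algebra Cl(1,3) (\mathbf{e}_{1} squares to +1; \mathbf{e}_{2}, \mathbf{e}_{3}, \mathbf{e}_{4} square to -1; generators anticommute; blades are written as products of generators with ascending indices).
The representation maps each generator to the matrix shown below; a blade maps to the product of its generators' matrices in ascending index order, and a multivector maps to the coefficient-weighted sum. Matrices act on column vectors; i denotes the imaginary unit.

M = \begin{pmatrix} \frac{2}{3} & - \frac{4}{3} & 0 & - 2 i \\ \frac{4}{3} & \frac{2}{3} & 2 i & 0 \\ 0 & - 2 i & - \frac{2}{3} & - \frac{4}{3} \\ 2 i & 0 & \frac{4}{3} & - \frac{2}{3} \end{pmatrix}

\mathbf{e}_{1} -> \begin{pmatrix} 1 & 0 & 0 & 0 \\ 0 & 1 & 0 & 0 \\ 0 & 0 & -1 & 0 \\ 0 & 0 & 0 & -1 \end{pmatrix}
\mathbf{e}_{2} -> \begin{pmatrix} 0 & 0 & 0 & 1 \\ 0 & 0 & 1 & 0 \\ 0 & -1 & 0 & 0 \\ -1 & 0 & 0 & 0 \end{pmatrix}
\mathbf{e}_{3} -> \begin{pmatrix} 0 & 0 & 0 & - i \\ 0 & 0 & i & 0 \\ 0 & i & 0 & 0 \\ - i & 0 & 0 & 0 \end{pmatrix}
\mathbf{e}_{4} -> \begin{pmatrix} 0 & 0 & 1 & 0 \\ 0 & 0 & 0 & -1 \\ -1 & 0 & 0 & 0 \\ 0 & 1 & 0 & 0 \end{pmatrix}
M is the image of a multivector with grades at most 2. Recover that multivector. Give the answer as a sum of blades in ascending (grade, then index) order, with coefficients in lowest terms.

Method: the blade images are trace-orthogonal — tr(rho(e_A) rho(e_B)^-1) = 4 if A = B and 0 otherwise — and rho(e_A)^-1 = (e_A)^2 * rho(e_A) with (e_A)^2 = +1 or -1, so the coefficient of e_A in the preimage is (e_A)^2 * tr(M rho(e_A))/4.
Nonzero projections over blades of grade <= 2: e_{1}: (e_{1})^2 = +1, tr(M rho(e_{1})) = \frac{8}{3}, coefficient \frac{2}{3}; e_{1} e_{3}: (e_{1} e_{3})^2 = +1, tr(M rho(e_{1} e_{3})) = 8, coefficient 2; e_{2} e_{4}: (e_{2} e_{4})^2 = -1, tr(M rho(e_{2} e_{4})) = \frac{16}{3}, coefficient -\frac{4}{3}. Every other blade of grade <= 2 projects to 0.
Answer: \frac{2}{3} e_{1} + 2 e_{1} e_{3} - \frac{4}{3} e_{2} e_{4}


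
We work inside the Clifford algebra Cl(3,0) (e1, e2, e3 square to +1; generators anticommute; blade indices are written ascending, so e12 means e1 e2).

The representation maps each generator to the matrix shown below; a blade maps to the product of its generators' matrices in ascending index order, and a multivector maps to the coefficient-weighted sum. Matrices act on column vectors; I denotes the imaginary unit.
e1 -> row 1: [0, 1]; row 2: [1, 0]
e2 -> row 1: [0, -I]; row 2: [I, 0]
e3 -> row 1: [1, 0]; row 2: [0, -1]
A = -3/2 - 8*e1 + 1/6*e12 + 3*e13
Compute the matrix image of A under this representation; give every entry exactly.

Bivector images (products of the table entries): rho(e12) = rho(e1)rho(e2) = row 1: [I, 0]; row 2: [0, -I]; rho(e13) = rho(e1)rho(e3) = row 1: [0, -1]; row 2: [1, 0].
M = (-3/2)*1 + (-8)*rho(e1) + (1/6)*rho(e12) + (3)*rho(e13), summed entrywise (1 is the identity matrix):
Answer: row 1: [-3/2 + I/6, -11]; row 2: [-5, -3/2 - I/6]


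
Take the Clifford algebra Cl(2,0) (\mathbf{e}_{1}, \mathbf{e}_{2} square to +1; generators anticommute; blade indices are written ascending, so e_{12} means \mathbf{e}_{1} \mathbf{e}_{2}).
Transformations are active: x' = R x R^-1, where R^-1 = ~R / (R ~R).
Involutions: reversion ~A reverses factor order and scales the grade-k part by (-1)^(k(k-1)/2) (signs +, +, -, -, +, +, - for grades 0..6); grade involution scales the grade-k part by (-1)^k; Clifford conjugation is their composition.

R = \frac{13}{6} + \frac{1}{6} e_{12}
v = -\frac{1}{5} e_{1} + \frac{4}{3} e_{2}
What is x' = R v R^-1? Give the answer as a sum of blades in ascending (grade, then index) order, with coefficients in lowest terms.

~R = \frac{13}{6} - \frac{1}{6} e_{12}, and R ~R = \frac{85}{18}, so R^-1 = ~R / (\frac{85}{18}).
R v = -\frac{19}{90} e_{1} + \frac{263}{90} e_{2}
Answer: \frac{8}{1275} e_{1} + \frac{573}{425} e_{2}


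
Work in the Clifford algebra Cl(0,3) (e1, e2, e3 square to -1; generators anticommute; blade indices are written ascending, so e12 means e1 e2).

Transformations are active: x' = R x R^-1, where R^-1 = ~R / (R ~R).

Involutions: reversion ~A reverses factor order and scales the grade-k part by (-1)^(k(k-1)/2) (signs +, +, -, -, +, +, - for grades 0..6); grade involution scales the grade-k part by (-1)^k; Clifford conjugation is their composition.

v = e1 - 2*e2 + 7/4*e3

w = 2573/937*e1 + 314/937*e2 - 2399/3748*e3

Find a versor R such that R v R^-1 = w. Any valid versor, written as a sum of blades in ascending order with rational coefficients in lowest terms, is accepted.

Since q(v) = q(w) = -129/16, the sum R = v + w = 3510/937*e1 - 1560/937*e2 + 1040/937*e3 does the job whenever invertible.
Answer: 3510/937*e1 - 1560/937*e2 + 1040/937*e3


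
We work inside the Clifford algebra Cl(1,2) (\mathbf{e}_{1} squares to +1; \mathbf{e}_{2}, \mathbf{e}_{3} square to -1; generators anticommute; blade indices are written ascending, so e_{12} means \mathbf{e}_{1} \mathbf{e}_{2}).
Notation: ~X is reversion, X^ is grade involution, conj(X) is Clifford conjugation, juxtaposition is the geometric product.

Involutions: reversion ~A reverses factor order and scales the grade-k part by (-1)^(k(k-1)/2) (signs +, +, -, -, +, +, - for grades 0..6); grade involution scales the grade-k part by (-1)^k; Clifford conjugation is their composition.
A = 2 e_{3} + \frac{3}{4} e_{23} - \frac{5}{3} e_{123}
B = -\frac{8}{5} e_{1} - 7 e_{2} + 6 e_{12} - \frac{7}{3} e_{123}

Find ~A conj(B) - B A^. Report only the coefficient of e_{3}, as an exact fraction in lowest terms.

first term: \frac{35}{9} - \frac{7}{4} e_{1} - \frac{61}{4} e_{3} + \frac{14}{3} e_{12} + \frac{389}{30} e_{13} - \frac{34}{3} e_{23} - \frac{66}{5} e_{123}
second term: \frac{35}{9} + \frac{7}{4} e_{1} + \frac{61}{4} e_{3} - \frac{14}{3} e_{12} - \frac{389}{30} e_{13} + \frac{34}{3} e_{23} - \frac{66}{5} e_{123}
Answer: -\frac{61}{2}


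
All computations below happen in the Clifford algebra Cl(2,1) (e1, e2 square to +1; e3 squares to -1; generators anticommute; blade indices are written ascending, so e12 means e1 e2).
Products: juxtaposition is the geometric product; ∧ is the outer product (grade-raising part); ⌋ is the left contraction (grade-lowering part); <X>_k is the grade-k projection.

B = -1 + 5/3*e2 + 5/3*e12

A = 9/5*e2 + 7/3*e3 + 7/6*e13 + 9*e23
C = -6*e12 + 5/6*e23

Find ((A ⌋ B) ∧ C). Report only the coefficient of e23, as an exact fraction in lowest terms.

step 1: 3 - 3*e1
step 2: -18*e12 + 5/2*e23 - 5/2*e123
Answer: 5/2


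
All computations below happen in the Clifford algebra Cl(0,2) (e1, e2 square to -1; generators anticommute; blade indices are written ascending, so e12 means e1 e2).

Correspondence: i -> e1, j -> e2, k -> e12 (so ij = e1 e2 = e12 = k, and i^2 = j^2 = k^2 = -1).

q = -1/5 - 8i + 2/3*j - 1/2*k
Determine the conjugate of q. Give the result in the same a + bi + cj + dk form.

In blades: q = -1/5 - 8*e1 + 2/3*e2 - 1/2*e12.
Conjugation here is Clifford conjugation: the scalar is fixed and the grade-1 and grade-2 blades all flip sign, giving -1/5 + 8*e1 - 2/3*e2 + 1/2*e12; translating back:
Answer: -1/5 + 8i - 2/3*j + 1/2*k


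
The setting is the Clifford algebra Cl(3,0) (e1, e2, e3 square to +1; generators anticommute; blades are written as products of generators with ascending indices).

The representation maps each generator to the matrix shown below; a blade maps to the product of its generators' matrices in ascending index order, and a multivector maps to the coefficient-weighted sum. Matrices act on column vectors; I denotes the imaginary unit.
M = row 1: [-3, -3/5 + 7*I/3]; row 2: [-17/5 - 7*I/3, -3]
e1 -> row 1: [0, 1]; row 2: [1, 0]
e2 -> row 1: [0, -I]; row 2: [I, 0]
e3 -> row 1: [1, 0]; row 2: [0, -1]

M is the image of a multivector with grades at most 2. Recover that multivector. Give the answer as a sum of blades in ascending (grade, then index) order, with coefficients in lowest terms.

Method: 1, rho(e1), rho(e2), rho(e3) form a trace-orthogonal basis of the 2x2 complex matrices (tr(X Y) = 2 if X = Y, else 0), so M = m0*1 + m1*rho(e1) + m2*rho(e2) + m3*rho(e3) with m0 = tr(M)/2 = -3, m1 = tr(M rho(e1))/2 = -2, m2 = tr(M rho(e2))/2 = -7/3 + 7*I/5, m3 = tr(M rho(e3))/2 = 0.
Multiplying table entries, the bivector images are rho(e1 e2) = I*rho(e3), rho(e1 e3) = -I*rho(e2), rho(e2 e3) = I*rho(e1); with real blade coefficients the real parts of m0..m3 are the coefficients of 1, e1, e2, e3 and the imaginary parts give the bivectors (e2 e3: Im m1, e1 e3: -Im m2, e1 e2: Im m3).
Answer: -3 - 2*e1 - 7/3*e2 - 7/5*e1 e3


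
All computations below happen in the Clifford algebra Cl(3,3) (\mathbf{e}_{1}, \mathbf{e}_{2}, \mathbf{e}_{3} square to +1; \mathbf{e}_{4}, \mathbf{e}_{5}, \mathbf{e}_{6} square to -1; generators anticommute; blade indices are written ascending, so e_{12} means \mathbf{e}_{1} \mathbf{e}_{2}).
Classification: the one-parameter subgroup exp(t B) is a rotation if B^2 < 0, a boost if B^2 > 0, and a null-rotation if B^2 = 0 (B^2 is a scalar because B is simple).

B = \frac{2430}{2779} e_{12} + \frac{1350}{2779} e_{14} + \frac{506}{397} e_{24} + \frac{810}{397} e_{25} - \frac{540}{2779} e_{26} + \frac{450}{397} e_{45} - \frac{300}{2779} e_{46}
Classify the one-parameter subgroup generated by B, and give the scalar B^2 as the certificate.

B^2 term by term: the squares give (\frac{2430}{2779})^2*(e_{12})^2 + (\frac{1350}{2779})^2*(e_{14})^2 + (\frac{506}{397})^2*(e_{24})^2 + (\frac{810}{397})^2*(e_{25})^2 + (-\frac{540}{2779})^2*(e_{26})^2 + (\frac{450}{397})^2*(e_{45})^2 + (-\frac{300}{2779})^2*(e_{46})^2 = \frac{5904900}{7722841}*(-1) + \frac{1822500}{7722841}*(+1) + \frac{256036}{157609}*(+1) + \frac{656100}{157609}*(+1) + \frac{291600}{7722841}*(+1) + \frac{202500}{157609}*(-1) + \frac{90000}{7722841}*(-1) = 4 (each basis 2-blade squares to minus the product of its generators' squares); cross terms between blades sharing an index anticommute and cancel; the commuting (index-disjoint) pairs give grade-4 terms 2*c*c'*(blade product), which cancel blade by blade — e_{1245}: \frac{2187000}{1103263} - \frac{2187000}{1103263} = 0; e_{1246}: -\frac{1458000}{7722841} + \frac{1458000}{7722841} = 0; e_{2456}: \frac{486000}{1103263} - \frac{486000}{1103263} = 0 — confirming B is simple. So B^2 = 4.
Answer: boost, certificate B^2 = 4. Why this suffices: the scalar 4 survives any versor conjugation, so its sign alone determines the class however B is presented.


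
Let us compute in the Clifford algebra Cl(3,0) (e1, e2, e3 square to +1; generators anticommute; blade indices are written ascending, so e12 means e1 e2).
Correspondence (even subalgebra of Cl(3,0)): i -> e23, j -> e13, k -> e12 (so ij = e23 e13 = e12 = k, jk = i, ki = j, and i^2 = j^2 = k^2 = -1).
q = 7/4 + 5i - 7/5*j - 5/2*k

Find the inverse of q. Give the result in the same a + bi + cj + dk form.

In blades: q = 7/4 - 5/2*e12 - 7/5*e13 + 5*e23.
With qbar = 7/4 + 5/2*e12 + 7/5*e13 - 5*e23 (scalar fixed, mapped units negated), q qbar = 14509/400 (the sum of squared coefficients), so q^-1 = qbar / (14509/400) = 700/14509 + 1000/14509*e12 + 560/14509*e13 - 2000/14509*e23; translating back:
Answer: 700/14509 - 2000/14509*i + 560/14509*j + 1000/14509*k


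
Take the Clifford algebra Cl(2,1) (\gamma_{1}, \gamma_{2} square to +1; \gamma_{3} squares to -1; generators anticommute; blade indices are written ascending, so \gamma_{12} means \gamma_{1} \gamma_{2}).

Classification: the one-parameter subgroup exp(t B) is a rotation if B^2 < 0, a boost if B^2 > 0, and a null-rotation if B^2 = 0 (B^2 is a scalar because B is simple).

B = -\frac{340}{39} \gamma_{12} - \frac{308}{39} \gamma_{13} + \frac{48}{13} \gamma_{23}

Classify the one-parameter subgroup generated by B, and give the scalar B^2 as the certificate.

B^2 term by term: the squares give (-\frac{340}{39})^2*(\gamma_{12})^2 + (-\frac{308}{39})^2*(\gamma_{13})^2 + (\frac{48}{13})^2*(\gamma_{23})^2 = \frac{115600}{1521}*(-1) + \frac{94864}{1521}*(+1) + \frac{2304}{169}*(+1) = 0 (each basis 2-blade squares to minus the product of its generators' squares); cross terms between blades sharing an index anticommute and cancel. So B^2 = 0.
Answer: null-rotation, certificate B^2 = 0. One invariant decides it: the square 0 survives every conjugation, and its sign is exactly the classification.


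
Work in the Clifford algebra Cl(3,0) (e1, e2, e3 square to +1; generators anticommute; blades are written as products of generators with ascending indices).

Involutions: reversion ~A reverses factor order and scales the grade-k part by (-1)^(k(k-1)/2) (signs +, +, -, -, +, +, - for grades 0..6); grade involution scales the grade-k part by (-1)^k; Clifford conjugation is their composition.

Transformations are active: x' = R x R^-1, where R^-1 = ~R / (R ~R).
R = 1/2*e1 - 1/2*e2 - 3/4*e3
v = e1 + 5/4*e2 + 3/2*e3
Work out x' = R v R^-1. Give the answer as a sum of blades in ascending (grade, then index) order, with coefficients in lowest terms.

~R = 1/2*e1 - 1/2*e2 - 3/4*e3, and R ~R = 17/16, so R^-1 = ~R / (17/16).
R v = -5/4 + 9/8*e1 e2 + 3/2*e1 e3 + 3/16*e2 e3
Answer: -37/17*e1 - 5/68*e2 + 9/34*e3


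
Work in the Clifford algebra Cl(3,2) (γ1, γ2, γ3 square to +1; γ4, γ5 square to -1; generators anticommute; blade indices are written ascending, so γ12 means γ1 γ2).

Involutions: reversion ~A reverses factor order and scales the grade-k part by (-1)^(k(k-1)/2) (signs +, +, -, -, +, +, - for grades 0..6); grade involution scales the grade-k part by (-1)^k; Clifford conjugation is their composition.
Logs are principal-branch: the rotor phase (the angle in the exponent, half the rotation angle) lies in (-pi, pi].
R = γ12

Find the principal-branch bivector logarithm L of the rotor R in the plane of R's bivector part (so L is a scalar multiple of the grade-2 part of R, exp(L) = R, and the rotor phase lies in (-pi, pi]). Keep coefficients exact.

The scalar part of R is 0, which pins the rotor phase on the principal branch; dividing the bivector part by the sine of that phase recovers the unit plane, and L is the phase times that plane.
Concretely: cos(phase) = 0 gives phase = ±pi/2, and since phase/sin(phase) is even the sign is immaterial: L = (phase/sin(phase)) * <R>_2 = (pi/2) * <R>_2.
Answer: pi/2*γ12


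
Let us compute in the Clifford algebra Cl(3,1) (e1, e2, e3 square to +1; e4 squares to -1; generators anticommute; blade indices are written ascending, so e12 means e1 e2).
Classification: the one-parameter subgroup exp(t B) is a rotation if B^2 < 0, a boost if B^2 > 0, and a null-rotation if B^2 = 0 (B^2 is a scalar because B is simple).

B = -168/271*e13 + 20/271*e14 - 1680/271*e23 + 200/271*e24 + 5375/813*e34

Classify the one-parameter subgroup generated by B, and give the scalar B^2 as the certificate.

B^2 term by term: the squares give (-168/271)^2*(e13)^2 + (20/271)^2*(e14)^2 + (-1680/271)^2*(e23)^2 + (200/271)^2*(e24)^2 + (5375/813)^2*(e34)^2 = 28224/73441*(-1) + 400/73441*(+1) + 2822400/73441*(-1) + 40000/73441*(+1) + 28890625/660969*(+1) = 49/9 (each basis 2-blade squares to minus the product of its generators' squares); cross terms between blades sharing an index anticommute and cancel; the commuting (index-disjoint) pairs give grade-4 terms 2*c*c'*(blade product), which cancel blade by blade — e1234: 67200/73441 - 67200/73441 = 0 — confirming B is simple. So B^2 = 49/9.
Answer: boost, certificate B^2 = 49/9. One invariant decides it: the square 49/9 survives every conjugation, and its sign is exactly the classification.


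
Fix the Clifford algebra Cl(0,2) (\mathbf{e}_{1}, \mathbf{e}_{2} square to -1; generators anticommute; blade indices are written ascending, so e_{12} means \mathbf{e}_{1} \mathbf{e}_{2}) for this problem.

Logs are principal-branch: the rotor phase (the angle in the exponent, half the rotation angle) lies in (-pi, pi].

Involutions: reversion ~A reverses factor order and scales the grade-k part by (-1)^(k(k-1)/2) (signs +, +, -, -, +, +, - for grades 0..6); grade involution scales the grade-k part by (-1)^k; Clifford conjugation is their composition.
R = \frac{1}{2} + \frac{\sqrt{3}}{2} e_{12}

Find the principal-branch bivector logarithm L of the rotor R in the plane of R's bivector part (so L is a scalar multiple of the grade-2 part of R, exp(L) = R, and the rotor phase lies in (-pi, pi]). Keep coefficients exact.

The scalar part of R is \frac{1}{2}, so the principal-branch rotor phase is pinned; divide the bivector part by its sine to get the unit plane — L is the phase times that plane.
Concretely: cos(phase) = \frac{1}{2} gives phase = ±\frac{\pi}{3}, and since phase/sin(phase) is even the sign is immaterial: L = (phase/sin(phase)) * <R>_2 = (\frac{2 \sqrt{3} \pi}{9}) * <R>_2.
Answer: \frac{\pi}{3} e_{12}


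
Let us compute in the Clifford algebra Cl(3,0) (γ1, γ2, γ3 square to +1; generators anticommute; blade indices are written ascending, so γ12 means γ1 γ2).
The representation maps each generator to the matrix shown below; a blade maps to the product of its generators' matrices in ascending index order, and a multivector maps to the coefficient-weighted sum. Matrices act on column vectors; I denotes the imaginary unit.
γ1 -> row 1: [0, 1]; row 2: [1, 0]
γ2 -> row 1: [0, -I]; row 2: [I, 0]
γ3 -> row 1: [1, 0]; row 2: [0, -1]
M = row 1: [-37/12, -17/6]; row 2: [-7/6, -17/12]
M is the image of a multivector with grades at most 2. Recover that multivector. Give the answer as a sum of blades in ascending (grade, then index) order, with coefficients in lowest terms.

Method: 1, rho(γ1), rho(γ2), rho(γ3) form a trace-orthogonal basis of the 2x2 complex matrices (tr(X Y) = 2 if X = Y, else 0), so M = m0*1 + m1*rho(γ1) + m2*rho(γ2) + m3*rho(γ3) with m0 = tr(M)/2 = -9/4, m1 = tr(M rho(γ1))/2 = -2, m2 = tr(M rho(γ2))/2 = -5*I/6, m3 = tr(M rho(γ3))/2 = -5/6.
Multiplying table entries, the bivector images are rho(γ12) = I*rho(γ3), rho(γ13) = -I*rho(γ2), rho(γ23) = I*rho(γ1); with real blade coefficients the real parts of m0..m3 are the coefficients of 1, γ1, γ2, γ3 and the imaginary parts give the bivectors (γ23: Im m1, γ13: -Im m2, γ12: Im m3).
Answer: -9/4 - 2*γ1 - 5/6*γ3 + 5/6*γ13


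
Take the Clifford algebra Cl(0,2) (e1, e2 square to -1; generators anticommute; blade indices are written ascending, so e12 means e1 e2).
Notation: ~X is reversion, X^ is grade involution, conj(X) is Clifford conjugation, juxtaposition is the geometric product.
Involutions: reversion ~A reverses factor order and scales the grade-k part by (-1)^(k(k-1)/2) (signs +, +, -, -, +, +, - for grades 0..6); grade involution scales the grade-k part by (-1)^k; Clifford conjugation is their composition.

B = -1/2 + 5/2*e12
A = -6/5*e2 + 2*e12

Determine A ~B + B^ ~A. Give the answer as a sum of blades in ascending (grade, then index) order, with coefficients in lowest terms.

first term: 5 + 3*e1 + 3/5*e2 - e12
second term: 5 + 3*e1 + 3/5*e2 + e12
Answer: 10 + 6*e1 + 6/5*e2


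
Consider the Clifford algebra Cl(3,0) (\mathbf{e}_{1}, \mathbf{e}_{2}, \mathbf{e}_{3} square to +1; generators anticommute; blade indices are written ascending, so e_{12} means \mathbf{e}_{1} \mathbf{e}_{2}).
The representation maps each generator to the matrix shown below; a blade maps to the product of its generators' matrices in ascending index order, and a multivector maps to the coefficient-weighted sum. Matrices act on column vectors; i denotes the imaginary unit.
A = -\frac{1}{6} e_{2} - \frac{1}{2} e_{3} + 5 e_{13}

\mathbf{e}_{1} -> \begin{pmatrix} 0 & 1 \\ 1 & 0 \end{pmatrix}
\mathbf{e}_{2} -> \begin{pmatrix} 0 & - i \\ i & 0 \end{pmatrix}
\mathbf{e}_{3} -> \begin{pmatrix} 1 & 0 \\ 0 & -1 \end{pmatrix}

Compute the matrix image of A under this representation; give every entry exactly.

Bivector images (products of the table entries): rho(e_{13}) = rho(\mathbf{e}_{1})rho(\mathbf{e}_{3}) = \begin{pmatrix} 0 & -1 \\ 1 & 0 \end{pmatrix}.
M = (-\frac{1}{6})*rho(e_{2}) + (-\frac{1}{2})*rho(e_{3}) + (5)*rho(e_{13}), summed entrywise:
Answer: \begin{pmatrix} - \frac{1}{2} & -5 + \frac{i}{6} \\ 5 - \frac{i}{6} & \frac{1}{2} \end{pmatrix}


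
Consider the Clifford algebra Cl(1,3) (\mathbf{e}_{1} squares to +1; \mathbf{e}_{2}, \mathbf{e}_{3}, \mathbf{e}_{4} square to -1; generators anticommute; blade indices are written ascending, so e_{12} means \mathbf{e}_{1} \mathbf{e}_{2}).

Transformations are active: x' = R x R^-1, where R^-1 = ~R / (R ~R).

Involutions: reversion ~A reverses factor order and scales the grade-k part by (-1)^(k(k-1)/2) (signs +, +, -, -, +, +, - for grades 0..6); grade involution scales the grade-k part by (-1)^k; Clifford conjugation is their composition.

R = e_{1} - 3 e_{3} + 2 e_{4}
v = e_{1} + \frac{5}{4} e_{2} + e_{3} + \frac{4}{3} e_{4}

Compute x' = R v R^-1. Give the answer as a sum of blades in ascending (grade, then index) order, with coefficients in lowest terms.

~R = e_{1} - 3 e_{3} + 2 e_{4}, and R ~R = -12, so R^-1 = ~R / (-12).
R v = \frac{4}{3} + \frac{5}{4} e_{12} + 4 e_{13} - \frac{2}{3} e_{14} + \frac{15}{4} e_{23} - \frac{5}{2} e_{24} - 6 e_{34}
Answer: -\frac{11}{9} e_{1} - \frac{5}{4} e_{2} - \frac{1}{3} e_{3} - \frac{16}{9} e_{4}


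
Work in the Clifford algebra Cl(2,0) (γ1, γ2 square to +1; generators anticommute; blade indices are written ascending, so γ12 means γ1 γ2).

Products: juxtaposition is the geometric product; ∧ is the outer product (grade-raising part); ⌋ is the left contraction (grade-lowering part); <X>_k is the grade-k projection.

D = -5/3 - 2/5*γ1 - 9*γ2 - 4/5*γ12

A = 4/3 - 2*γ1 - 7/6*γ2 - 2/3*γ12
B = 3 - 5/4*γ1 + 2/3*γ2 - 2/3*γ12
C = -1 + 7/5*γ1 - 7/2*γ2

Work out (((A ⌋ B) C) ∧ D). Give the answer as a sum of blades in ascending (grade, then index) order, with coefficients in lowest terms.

step 1: 95/18 - 22/9*γ1 + 20/9*γ2 - 8/9*γ12
step 2: -1483/90 + 233/18*γ1 - 389/20*γ2 + 19/3*γ12
step 3: 1483/54 - 20227/1350*γ1 + 10843/60*γ2 - 9124/75*γ12
Answer: 1483/54 - 20227/1350*γ1 + 10843/60*γ2 - 9124/75*γ12


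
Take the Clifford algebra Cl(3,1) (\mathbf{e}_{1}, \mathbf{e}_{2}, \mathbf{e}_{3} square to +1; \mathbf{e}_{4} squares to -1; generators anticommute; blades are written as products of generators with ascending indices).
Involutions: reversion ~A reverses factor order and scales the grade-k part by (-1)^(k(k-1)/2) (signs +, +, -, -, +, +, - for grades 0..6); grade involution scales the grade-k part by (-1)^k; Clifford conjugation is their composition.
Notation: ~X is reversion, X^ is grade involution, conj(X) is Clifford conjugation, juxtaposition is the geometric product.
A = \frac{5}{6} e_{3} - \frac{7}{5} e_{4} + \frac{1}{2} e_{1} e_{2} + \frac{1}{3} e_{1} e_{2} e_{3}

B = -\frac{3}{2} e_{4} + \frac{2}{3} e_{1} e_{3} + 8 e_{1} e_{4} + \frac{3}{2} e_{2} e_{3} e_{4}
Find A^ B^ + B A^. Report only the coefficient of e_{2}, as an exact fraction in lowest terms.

first term: -\frac{21}{10} + \frac{529}{45} e_{1} - \frac{2}{9} e_{2} - \frac{1}{2} e_{1} e_{4} + \frac{53}{30} e_{2} e_{3} - \frac{21}{4} e_{2} e_{4} - \frac{5}{4} e_{3} e_{4} + \frac{3}{4} e_{1} e_{2} e_{4} + \frac{137}{20} e_{1} e_{3} e_{4} - \frac{8}{3} e_{2} e_{3} e_{4} - \frac{1}{2} e_{1} e_{2} e_{3} e_{4}
second term: \frac{21}{10} - \frac{529}{45} e_{1} - \frac{2}{9} e_{2} - \frac{1}{2} e_{1} e_{4} - \frac{53}{30} e_{2} e_{3} + \frac{21}{4} e_{2} e_{4} - \frac{5}{4} e_{3} e_{4} - \frac{3}{4} e_{1} e_{2} e_{4} + \frac{137}{20} e_{1} e_{3} e_{4} + \frac{8}{3} e_{2} e_{3} e_{4} - \frac{1}{2} e_{1} e_{2} e_{3} e_{4}
Answer: -\frac{4}{9}


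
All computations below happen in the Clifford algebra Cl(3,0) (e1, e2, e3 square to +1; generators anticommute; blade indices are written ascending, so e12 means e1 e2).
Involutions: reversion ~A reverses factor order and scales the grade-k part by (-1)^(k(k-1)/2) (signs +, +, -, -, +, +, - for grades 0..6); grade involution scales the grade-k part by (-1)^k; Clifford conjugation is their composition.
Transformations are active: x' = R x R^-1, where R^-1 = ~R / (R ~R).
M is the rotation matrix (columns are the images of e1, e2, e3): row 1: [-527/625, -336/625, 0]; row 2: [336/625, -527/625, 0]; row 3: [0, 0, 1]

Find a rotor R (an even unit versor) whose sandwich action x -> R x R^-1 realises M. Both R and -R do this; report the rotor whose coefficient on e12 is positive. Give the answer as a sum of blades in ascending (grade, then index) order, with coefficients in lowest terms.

Method: write R = a + b12*e12 + b13*e13 + b23*e23 with a^2 + b12^2 + b13^2 + b23^2 = 1 (so R^-1 = ~R). Expanding the columns R e_j ~R gives tr M = 4a^2 - 1 and, from the antisymmetric part, M21 - M12 = -4a*b12, M13 - M31 = 4a*b13, M32 - M23 = -4a*b23.
Here tr M = -429/625, so a^2 = (1 + tr M)/4 = 49/625 and a = ±7/25. Taking a = 7/25: M21 - M12 = 672/625, M13 - M31 = 0, M32 - M23 = 0, giving b12 = -24/25, b13 = 0, b23 = 0, i.e. R = 7/25 - 24/25*e12.
Its e12 coefficient is negative, so report the other preimage -R.
Answer: -7/25 + 24/25*e12. Note: both R and -R realise this M (trace -429/625); the covering map identifies them, and the e12-coefficient sign is the tie-breaker.


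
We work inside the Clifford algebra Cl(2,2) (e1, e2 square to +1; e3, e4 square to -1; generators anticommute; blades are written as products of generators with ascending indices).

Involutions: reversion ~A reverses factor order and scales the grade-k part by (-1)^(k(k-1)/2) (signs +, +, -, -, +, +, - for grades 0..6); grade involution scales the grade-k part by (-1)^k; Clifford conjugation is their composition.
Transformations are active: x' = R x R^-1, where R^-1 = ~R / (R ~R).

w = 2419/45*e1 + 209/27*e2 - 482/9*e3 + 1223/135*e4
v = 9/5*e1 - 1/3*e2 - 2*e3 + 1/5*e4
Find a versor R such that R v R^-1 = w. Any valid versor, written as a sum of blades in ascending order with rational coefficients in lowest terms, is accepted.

Why this works: both vectors square to -31/45, so q(v) = q(w) and R = v + w = 500/9*e1 + 200/27*e2 - 500/9*e3 + 250/27*e4 carries v to w — its own direction survives, the complement (v - w)/2 flips.
Answer: 500/9*e1 + 200/27*e2 - 500/9*e3 + 250/27*e4


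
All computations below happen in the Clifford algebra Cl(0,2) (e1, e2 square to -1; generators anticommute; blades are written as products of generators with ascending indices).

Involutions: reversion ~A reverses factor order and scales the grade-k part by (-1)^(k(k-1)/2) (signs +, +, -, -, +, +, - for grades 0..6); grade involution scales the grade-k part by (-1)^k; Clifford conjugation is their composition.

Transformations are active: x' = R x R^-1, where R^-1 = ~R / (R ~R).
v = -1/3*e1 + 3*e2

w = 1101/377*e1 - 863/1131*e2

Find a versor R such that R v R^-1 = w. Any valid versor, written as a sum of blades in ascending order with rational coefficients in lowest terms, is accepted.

The midline construction: v and w both square to -82/9, so reflecting in their sum 2926/1131*e1 + 2530/1131*e2 exchanges them.
Answer: 2926/1131*e1 + 2530/1131*e2


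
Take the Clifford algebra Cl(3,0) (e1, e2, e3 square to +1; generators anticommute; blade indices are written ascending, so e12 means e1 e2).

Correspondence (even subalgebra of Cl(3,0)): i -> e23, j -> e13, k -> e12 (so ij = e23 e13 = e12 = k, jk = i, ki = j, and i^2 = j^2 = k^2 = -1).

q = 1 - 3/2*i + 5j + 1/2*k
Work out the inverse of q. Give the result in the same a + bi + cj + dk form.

In blades: q = 1 + 1/2*e12 + 5*e13 - 3/2*e23.
With qbar = 1 - 1/2*e12 - 5*e13 + 3/2*e23 (scalar fixed, mapped units negated), q qbar = 57/2 (the sum of squared coefficients), so q^-1 = qbar / (57/2) = 2/57 - 1/57*e12 - 10/57*e13 + 1/19*e23; translating back:
Answer: 2/57 + 1/19*i - 10/57*j - 1/57*k


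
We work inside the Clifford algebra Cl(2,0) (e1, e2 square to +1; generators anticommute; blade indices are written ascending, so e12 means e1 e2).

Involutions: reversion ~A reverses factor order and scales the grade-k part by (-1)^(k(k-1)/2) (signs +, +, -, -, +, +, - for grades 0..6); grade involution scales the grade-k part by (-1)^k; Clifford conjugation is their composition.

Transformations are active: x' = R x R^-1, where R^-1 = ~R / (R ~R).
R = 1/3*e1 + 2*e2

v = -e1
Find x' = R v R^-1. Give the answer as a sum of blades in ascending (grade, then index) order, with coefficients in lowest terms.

~R = 1/3*e1 + 2*e2, and R ~R = 37/9, so R^-1 = ~R / (37/9).
R v = -1/3 + 2*e12
Answer: 35/37*e1 - 12/37*e2


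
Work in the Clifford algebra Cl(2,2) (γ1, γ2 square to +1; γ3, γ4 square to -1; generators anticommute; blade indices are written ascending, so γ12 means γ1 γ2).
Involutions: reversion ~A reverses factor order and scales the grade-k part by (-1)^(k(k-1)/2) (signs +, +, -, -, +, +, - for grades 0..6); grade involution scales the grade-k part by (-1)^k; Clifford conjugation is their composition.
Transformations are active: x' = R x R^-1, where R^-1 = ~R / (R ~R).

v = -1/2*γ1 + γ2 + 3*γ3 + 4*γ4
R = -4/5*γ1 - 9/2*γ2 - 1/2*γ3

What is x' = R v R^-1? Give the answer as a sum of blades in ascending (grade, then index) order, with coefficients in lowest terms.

~R = -4/5*γ1 - 9/2*γ2 - 1/2*γ3, and R ~R = 516/25, so R^-1 = ~R / (516/25).
R v = -13/5 - 61/20*γ12 - 53/20*γ13 - 16/5*γ14 - 13*γ23 - 18*γ24 - 2*γ34
Answer: 181/258*γ1 + 23/172*γ2 - 1483/516*γ3 - 4*γ4
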